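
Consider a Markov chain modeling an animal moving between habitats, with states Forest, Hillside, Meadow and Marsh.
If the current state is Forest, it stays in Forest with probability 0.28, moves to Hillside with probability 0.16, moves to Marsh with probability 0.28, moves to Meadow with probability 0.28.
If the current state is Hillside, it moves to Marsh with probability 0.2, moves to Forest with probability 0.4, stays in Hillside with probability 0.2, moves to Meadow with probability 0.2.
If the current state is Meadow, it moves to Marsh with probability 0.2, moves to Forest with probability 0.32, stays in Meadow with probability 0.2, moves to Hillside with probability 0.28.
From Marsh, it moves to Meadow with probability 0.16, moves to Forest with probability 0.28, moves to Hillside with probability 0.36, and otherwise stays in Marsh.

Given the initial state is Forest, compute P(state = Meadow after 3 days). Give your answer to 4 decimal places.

0.2159

Propagate the distribution vector 3 days from Forest.
After 0 days: (1.0000, 0.0000, 0.0000, 0.0000)
After 1 day: (0.2800, 0.1600, 0.2800, 0.2800)
After 2 days: (0.3104, 0.2560, 0.2112, 0.2224)
After 3 days: (0.3192, 0.2401, 0.2159, 0.2248)
P(in Meadow after 3 days) = 0.2159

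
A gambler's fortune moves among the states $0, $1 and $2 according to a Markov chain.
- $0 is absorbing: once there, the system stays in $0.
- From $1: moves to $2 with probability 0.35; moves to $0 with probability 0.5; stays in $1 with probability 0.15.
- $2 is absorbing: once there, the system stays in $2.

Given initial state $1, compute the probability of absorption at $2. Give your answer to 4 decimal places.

0.4118

Let h(s) be the probability of absorption at $2 starting from transient state s. Then h($2) = 1 and h($0) = 0. By first-step analysis:
h($1) = 0.5·0 + 0.15·h($1) + 0.35·1
Solving: h($1) = 0.4118.
Starting from $1, the probability is 0.4118.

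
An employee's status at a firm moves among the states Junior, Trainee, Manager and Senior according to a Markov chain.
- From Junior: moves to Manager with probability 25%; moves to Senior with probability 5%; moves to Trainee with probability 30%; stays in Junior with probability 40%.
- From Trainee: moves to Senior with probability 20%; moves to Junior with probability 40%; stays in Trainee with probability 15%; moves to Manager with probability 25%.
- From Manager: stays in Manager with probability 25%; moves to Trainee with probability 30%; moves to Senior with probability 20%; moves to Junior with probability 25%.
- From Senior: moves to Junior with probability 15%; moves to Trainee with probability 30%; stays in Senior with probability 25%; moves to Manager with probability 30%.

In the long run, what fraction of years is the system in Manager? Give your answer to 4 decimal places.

Let the stationary distribution be π with π = πP and π_1 + π_2 + π_3 + π_4 = 1.
π_1 = 0.4·π_1 + 0.4·π_2 + 0.25·π_3 + 0.15·π_4
π_2 = 0.3·π_1 + 0.15·π_2 + 0.3·π_3 + 0.3·π_4
π_3 = 0.25·π_1 + 0.25·π_2 + 0.25·π_3 + 0.3·π_4
Solving with the normalization constraint gives π = (0.3214, 0.2609, 0.2580, 0.1598).
So the stationary probability of Manager is 0.2580.

0.2580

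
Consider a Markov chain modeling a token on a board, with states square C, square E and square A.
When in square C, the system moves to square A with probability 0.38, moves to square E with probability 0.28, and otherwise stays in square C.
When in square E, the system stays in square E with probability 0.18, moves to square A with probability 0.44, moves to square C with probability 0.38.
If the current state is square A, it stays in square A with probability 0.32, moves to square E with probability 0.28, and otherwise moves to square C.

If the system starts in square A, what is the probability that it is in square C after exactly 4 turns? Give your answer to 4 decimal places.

0.3725

Propagate the distribution vector 4 turns from square A.
After 0 turns: (0.0000, 0.0000, 1.0000)
After 1 turn: (0.4000, 0.2800, 0.3200)
After 2 turns: (0.3704, 0.2520, 0.3776)
After 3 turns: (0.3727, 0.2548, 0.3725)
After 4 turns: (0.3725, 0.2545, 0.3729)
P(in square C after 4 turns) = 0.3725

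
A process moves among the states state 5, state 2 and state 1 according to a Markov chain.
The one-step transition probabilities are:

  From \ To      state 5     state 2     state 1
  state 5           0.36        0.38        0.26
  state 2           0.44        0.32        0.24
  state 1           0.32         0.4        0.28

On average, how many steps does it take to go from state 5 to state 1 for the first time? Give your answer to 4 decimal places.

Let t(s) be the expected number of steps to first reach state 1 from state s, with t(state 1) = 0. Conditioning on the first step:
t(state 5) = 1 + 0.36·t(state 5) + 0.38·t(state 2)
t(state 2) = 1 + 0.44·t(state 5) + 0.32·t(state 2)
Solving: t(state 5) = 3.9552, t(state 2) = 4.0299.
Expected steps from state 5 to state 1: 3.9552.

3.9552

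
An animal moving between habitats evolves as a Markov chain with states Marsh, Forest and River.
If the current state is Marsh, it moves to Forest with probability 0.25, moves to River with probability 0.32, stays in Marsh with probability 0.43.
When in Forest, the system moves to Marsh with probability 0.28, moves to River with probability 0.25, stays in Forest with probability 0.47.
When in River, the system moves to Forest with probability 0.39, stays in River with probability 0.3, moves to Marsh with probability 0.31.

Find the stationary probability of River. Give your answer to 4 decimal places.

0.2882

Let the stationary distribution be π with π = πP and π_1 + π_2 + π_3 = 1.
π_1 = 0.43·π_1 + 0.28·π_2 + 0.31·π_3
π_2 = 0.25·π_1 + 0.47·π_2 + 0.39·π_3
Solving with the normalization constraint gives π = (0.3396, 0.3722, 0.2882).
So the stationary probability of River is 0.2882.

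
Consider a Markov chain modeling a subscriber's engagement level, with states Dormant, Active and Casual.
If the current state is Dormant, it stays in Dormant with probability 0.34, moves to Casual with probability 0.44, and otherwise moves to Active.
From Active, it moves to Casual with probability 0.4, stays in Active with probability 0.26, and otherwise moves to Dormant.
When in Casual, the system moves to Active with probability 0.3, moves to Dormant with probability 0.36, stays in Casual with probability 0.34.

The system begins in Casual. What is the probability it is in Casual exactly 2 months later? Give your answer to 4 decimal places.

Sum over the intermediate state after 1 month:
P = P(Casual→Dormant)·P(Dormant→Casual) + P(Casual→Active)·P(Active→Casual) + P(Casual→Casual)·P(Casual→Casual)
  = 0.36×0.44 + 0.3×0.4 + 0.34×0.34
  = 0.1584 + 0.1200 + 0.1156 = 0.3940

0.3940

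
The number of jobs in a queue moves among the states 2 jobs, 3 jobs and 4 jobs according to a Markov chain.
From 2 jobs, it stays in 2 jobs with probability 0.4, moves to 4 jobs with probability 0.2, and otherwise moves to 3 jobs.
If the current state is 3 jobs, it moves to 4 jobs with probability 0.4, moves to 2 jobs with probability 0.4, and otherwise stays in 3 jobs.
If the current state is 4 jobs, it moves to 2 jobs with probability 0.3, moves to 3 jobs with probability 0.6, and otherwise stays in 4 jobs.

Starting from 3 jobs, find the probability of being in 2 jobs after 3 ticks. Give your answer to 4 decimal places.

0.3800

Propagate the distribution vector 3 ticks from 3 jobs.
After 0 ticks: (0.0000, 1.0000, 0.0000)
After 1 tick: (0.4000, 0.2000, 0.4000)
After 2 ticks: (0.3600, 0.4400, 0.2000)
After 3 ticks: (0.3800, 0.3520, 0.2680)
P(in 2 jobs after 3 ticks) = 0.3800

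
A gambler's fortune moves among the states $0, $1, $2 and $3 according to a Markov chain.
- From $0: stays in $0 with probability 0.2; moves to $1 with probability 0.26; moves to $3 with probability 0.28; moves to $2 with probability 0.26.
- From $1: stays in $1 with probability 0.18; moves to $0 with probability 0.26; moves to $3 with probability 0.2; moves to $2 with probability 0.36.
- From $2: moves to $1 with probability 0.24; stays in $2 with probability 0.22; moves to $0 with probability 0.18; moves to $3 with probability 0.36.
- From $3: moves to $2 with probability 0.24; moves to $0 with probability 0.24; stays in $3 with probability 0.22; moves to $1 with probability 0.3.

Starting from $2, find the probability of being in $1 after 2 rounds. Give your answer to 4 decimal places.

Propagate the distribution vector 2 rounds from $2.
After 0 rounds: (0.0000, 0.0000, 1.0000, 0.0000)
After 1 round: (0.1800, 0.2400, 0.2200, 0.3600)
After 2 rounds: (0.2244, 0.2508, 0.2680, 0.2568)
P(in $1 after 2 rounds) = 0.2508

0.2508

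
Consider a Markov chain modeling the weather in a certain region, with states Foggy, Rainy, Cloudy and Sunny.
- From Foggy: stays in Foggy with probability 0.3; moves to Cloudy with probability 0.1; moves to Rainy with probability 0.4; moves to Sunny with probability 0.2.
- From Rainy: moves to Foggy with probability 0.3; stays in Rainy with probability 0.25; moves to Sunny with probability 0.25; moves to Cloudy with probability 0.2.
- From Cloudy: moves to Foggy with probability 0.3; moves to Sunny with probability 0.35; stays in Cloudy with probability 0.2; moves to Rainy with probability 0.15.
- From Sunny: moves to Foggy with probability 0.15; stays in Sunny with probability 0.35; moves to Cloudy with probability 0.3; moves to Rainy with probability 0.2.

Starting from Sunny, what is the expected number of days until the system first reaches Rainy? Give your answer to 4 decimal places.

Let t(s) be the expected number of days to first reach Rainy from state s, with t(Rainy) = 0. Conditioning on the first day:
t(Foggy) = 1 + 0.3·t(Foggy) + 0.1·t(Cloudy) + 0.2·t(Sunny)
t(Cloudy) = 1 + 0.3·t(Foggy) + 0.2·t(Cloudy) + 0.35·t(Sunny)
t(Sunny) = 1 + 0.15·t(Foggy) + 0.3·t(Cloudy) + 0.35·t(Sunny)
Solving: t(Foggy) = 3.2849, t(Cloudy) = 4.3687, t(Sunny) = 4.3128.
Expected days from Sunny to Rainy: 4.3128.

4.3128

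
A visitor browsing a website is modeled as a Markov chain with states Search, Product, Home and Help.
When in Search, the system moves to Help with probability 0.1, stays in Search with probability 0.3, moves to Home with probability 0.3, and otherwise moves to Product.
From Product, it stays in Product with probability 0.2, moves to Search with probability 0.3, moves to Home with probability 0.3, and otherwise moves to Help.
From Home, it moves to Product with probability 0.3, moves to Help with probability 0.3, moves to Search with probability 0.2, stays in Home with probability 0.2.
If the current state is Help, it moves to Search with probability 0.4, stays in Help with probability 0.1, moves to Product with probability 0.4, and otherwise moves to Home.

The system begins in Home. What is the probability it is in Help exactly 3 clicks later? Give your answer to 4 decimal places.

Propagate the distribution vector 3 clicks from Home.
After 0 clicks: (0.0000, 0.0000, 1.0000, 0.0000)
After 1 click: (0.2000, 0.3000, 0.2000, 0.3000)
After 2 clicks: (0.3100, 0.3000, 0.2200, 0.1700)
After 3 clicks: (0.2950, 0.2870, 0.2440, 0.1740)
P(in Help after 3 clicks) = 0.1740

0.1740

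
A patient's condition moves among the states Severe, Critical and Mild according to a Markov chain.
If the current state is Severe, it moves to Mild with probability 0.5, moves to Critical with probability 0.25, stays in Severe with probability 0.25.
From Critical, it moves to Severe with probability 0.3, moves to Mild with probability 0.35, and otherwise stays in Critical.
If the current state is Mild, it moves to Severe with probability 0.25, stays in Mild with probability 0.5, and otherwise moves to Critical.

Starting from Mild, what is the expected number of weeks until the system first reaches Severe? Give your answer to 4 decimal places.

Let t(s) be the expected number of weeks to first reach Severe from state s, with t(Severe) = 0. Conditioning on the first week:
t(Critical) = 1 + 0.35·t(Critical) + 0.35·t(Mild)
t(Mild) = 1 + 0.25·t(Critical) + 0.5·t(Mild)
Solving: t(Critical) = 3.5789, t(Mild) = 3.7895.
Expected weeks from Mild to Severe: 3.7895.

3.7895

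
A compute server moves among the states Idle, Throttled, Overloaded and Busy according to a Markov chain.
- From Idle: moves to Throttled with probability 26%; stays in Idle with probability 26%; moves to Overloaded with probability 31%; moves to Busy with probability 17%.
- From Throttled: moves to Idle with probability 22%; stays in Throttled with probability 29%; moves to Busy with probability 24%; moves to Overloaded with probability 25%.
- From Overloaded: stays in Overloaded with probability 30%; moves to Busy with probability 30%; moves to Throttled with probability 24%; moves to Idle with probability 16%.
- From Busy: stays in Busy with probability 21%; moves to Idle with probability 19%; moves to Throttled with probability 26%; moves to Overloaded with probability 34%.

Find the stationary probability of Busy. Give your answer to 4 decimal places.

Let the stationary distribution be π with π = πP and π_1 + π_2 + π_3 + π_4 = 1.
π_1 = 0.26·π_1 + 0.22·π_2 + 0.16·π_3 + 0.19·π_4
π_2 = 0.26·π_1 + 0.29·π_2 + 0.24·π_3 + 0.26·π_4
π_3 = 0.31·π_1 + 0.25·π_2 + 0.3·π_3 + 0.34·π_4
Solving with the normalization constraint gives π = (0.2031, 0.2619, 0.2984, 0.2366).
So the stationary probability of Busy is 0.2366.

0.2366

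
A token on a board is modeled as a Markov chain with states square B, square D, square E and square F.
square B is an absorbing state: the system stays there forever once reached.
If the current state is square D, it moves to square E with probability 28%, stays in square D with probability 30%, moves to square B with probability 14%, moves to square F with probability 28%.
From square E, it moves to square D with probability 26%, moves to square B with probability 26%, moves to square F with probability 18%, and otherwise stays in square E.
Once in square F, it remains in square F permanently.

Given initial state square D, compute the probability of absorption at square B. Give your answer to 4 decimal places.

0.4094

Let h(s) be the probability of absorption at square B starting from transient state s. Then h(square B) = 1 and h(square F) = 0. By first-step analysis:
h(square D) = 0.14·1 + 0.3·h(square D) + 0.28·h(square E) + 0.28·0
h(square E) = 0.26·1 + 0.26·h(square D) + 0.3·h(square E) + 0.18·0
Solving: h(square D) = 0.4094, h(square E) = 0.5235.
Starting from square D, the probability is 0.4094.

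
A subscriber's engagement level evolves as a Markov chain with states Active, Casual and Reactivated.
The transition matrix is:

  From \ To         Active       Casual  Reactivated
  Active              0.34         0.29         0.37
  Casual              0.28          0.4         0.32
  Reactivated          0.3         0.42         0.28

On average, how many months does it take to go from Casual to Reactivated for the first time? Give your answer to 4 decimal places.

Let t(s) be the expected number of months to first reach Reactivated from state s, with t(Reactivated) = 0. Conditioning on the first month:
t(Active) = 1 + 0.34·t(Active) + 0.29·t(Casual)
t(Casual) = 1 + 0.28·t(Active) + 0.4·t(Casual)
Solving: t(Active) = 2.8272, t(Casual) = 2.9860.
Expected months from Casual to Reactivated: 2.9860.

2.9860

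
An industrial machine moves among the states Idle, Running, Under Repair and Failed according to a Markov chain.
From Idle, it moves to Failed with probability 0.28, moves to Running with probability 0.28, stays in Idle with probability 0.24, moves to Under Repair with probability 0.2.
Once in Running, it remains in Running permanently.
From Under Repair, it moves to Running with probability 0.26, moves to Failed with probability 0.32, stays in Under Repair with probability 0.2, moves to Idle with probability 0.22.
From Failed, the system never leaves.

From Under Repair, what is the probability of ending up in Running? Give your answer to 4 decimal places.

Let h(s) be the probability of absorption at Running starting from transient state s. Then h(Running) = 1 and h(Failed) = 0. By first-step analysis:
h(Idle) = 0.24·h(Idle) + 0.28·1 + 0.2·h(Under Repair) + 0.28·0
h(Under Repair) = 0.22·h(Idle) + 0.26·1 + 0.2·h(Under Repair) + 0.32·0
Solving: h(Idle) = 0.4894, h(Under Repair) = 0.4596.
Starting from Under Repair, the probability is 0.4596.

0.4596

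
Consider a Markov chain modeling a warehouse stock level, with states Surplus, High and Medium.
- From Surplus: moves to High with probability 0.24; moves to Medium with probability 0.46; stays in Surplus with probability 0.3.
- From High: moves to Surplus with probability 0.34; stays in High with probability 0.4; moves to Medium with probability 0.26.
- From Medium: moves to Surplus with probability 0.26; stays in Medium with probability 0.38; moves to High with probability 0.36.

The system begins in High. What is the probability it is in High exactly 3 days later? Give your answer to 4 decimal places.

Propagate the distribution vector 3 days from High.
After 0 days: (0.0000, 1.0000, 0.0000)
After 1 day: (0.3400, 0.4000, 0.2600)
After 2 days: (0.3056, 0.3352, 0.3592)
After 3 days: (0.2990, 0.3367, 0.3642)
P(in High after 3 days) = 0.3367

0.3367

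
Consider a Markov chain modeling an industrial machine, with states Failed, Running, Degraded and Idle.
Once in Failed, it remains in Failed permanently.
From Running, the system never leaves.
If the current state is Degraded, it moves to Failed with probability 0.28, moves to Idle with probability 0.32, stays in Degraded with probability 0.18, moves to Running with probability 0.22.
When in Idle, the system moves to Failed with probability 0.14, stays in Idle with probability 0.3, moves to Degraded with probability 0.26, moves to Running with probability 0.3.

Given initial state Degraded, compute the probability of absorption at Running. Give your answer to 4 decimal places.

Let h(s) be the probability of absorption at Running starting from transient state s. Then h(Running) = 1 and h(Failed) = 0. By first-step analysis:
h(Degraded) = 0.28·0 + 0.22·1 + 0.18·h(Degraded) + 0.32·h(Idle)
h(Idle) = 0.14·0 + 0.3·1 + 0.26·h(Degraded) + 0.3·h(Idle)
Solving: h(Degraded) = 0.5094, h(Idle) = 0.6178.
Starting from Degraded, the probability is 0.5094.

0.5094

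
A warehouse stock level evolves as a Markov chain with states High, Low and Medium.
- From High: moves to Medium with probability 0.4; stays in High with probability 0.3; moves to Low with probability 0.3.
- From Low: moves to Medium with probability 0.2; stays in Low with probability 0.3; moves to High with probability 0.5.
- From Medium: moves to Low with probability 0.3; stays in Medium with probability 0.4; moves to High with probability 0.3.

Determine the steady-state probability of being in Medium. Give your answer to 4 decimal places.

Let the stationary distribution be π with π = πP and π_1 + π_2 + π_3 = 1.
π_1 = 0.3·π_1 + 0.5·π_2 + 0.3·π_3
π_2 = 0.3·π_1 + 0.3·π_2 + 0.3·π_3
Solving with the normalization constraint gives π = (0.3600, 0.3000, 0.3400).
So the stationary probability of Medium is 0.3400.

0.3400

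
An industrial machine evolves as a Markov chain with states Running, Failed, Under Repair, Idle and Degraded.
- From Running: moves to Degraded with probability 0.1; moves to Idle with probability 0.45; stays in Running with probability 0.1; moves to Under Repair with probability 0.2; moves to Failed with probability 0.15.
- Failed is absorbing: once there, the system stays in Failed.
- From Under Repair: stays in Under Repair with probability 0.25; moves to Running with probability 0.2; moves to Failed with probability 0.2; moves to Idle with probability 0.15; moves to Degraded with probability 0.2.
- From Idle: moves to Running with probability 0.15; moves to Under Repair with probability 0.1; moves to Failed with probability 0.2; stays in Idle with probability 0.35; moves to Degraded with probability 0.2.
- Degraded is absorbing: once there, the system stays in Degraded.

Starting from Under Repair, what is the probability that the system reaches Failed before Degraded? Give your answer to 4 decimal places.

Let h(s) be the probability of absorption at Failed starting from transient state s. Then h(Failed) = 1 and h(Degraded) = 0. By first-step analysis:
h(Running) = 0.1·h(Running) + 0.15·1 + 0.2·h(Under Repair) + 0.45·h(Idle) + 0.1·0
h(Under Repair) = 0.2·h(Running) + 0.2·1 + 0.25·h(Under Repair) + 0.15·h(Idle) + 0.2·0
h(Idle) = 0.15·h(Running) + 0.2·1 + 0.1·h(Under Repair) + 0.35·h(Idle) + 0.2·0
Solving: h(Running) = 0.5352, h(Under Repair) = 0.5114, h(Idle) = 0.5099.
Starting from Under Repair, the probability is 0.5114.

0.5114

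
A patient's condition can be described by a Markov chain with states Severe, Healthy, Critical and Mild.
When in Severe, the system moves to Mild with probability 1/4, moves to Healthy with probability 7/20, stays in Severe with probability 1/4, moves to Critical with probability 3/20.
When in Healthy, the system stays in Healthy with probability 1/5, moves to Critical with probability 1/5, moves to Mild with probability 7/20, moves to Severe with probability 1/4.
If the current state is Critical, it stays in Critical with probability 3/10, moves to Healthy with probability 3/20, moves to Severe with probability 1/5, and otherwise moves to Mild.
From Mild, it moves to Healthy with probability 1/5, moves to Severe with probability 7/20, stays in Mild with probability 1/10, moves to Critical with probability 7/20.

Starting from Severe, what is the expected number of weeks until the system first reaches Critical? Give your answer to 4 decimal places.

Let t(s) be the expected number of weeks to first reach Critical from state s, with t(Critical) = 0. Conditioning on the first week:
t(Severe) = 1 + 0.25·t(Severe) + 0.35·t(Healthy) + 0.25·t(Mild)
t(Healthy) = 1 + 0.25·t(Severe) + 0.2·t(Healthy) + 0.35·t(Mild)
t(Mild) = 1 + 0.35·t(Severe) + 0.2·t(Healthy) + 0.1·t(Mild)
Solving: t(Severe) = 4.7199, t(Healthy) = 4.4464, t(Mild) = 3.9347.
Expected weeks from Severe to Critical: 4.7199.

4.7199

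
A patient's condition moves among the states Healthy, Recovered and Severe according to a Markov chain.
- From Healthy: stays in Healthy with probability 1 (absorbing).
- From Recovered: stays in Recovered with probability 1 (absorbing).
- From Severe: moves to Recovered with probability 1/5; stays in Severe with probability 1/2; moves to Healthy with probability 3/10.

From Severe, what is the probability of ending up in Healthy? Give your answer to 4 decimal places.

Let h(s) be the probability of absorption at Healthy starting from transient state s. Then h(Healthy) = 1 and h(Recovered) = 0. By first-step analysis:
h(Severe) = 0.3·1 + 0.2·0 + 0.5·h(Severe)
Solving: h(Severe) = 0.6000.
Starting from Severe, the probability is 0.6000.

0.6000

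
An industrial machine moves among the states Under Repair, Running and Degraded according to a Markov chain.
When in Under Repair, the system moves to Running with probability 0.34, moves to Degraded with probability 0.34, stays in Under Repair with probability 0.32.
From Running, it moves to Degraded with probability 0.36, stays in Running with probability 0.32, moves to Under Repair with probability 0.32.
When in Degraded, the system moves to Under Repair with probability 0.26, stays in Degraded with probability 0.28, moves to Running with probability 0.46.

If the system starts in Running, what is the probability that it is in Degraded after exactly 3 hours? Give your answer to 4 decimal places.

Propagate the distribution vector 3 hours from Running.
After 0 hours: (0.0000, 1.0000, 0.0000)
After 1 hour: (0.3200, 0.3200, 0.3600)
After 2 hours: (0.2984, 0.3768, 0.3248)
After 3 hours: (0.3005, 0.3714, 0.3280)
P(in Degraded after 3 hours) = 0.3280

0.3280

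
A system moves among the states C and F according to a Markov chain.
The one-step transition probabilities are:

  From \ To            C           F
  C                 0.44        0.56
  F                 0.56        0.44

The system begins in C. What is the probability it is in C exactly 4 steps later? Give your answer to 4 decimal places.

Propagate the distribution vector 4 steps from C.
After 0 steps: (1.0000, 0.0000)
After 1 step: (0.4400, 0.5600)
After 2 steps: (0.5072, 0.4928)
After 3 steps: (0.4991, 0.5009)
After 4 steps: (0.5001, 0.4999)
P(in C after 4 steps) = 0.5001

0.5001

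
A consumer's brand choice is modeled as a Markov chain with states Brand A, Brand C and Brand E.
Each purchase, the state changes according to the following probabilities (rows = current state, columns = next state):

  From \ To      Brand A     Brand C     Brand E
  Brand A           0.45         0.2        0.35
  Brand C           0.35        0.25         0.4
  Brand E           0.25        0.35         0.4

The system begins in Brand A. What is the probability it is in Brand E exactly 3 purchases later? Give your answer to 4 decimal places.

Propagate the distribution vector 3 purchases from Brand A.
After 0 purchases: (1.0000, 0.0000, 0.0000)
After 1 purchase: (0.4500, 0.2000, 0.3500)
After 2 purchases: (0.3600, 0.2625, 0.3775)
After 3 purchases: (0.3483, 0.2698, 0.3820)
P(in Brand E after 3 purchases) = 0.3820

0.3820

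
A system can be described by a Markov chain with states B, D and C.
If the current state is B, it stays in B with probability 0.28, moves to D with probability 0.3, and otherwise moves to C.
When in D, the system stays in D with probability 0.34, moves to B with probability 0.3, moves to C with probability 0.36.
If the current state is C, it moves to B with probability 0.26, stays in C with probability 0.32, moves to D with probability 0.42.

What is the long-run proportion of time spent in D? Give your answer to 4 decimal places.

Let the stationary distribution be π with π = πP and π_1 + π_2 + π_3 = 1.
π_1 = 0.28·π_1 + 0.3·π_2 + 0.26·π_3
π_2 = 0.3·π_1 + 0.34·π_2 + 0.42·π_3
Solving with the normalization constraint gives π = (0.2799, 0.3578, 0.3623).
So the stationary probability of D is 0.3578.

0.3578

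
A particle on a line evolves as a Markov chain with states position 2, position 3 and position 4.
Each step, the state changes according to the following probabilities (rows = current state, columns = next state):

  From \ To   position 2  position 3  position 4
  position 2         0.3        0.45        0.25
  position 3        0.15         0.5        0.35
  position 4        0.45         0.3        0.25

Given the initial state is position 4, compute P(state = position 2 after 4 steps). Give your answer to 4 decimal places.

Propagate the distribution vector 4 steps from position 4.
After 0 steps: (0.0000, 0.0000, 1.0000)
After 1 step: (0.4500, 0.3000, 0.2500)
After 2 steps: (0.2925, 0.4275, 0.2800)
After 3 steps: (0.2779, 0.4294, 0.2928)
After 4 steps: (0.2795, 0.4276, 0.2929)
P(in position 2 after 4 steps) = 0.2795

0.2795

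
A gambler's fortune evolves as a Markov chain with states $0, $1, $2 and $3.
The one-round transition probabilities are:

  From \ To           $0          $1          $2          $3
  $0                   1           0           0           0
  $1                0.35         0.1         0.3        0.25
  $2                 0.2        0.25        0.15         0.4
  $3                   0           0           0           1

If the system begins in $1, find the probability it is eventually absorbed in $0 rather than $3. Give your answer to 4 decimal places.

Let h(s) be the probability of absorption at $0 starting from transient state s. Then h($0) = 1 and h($3) = 0. By first-step analysis:
h($1) = 0.35·1 + 0.1·h($1) + 0.3·h($2) + 0.25·0
h($2) = 0.2·1 + 0.25·h($1) + 0.15·h($2) + 0.4·0
Solving: h($1) = 0.5181, h($2) = 0.3877.
Starting from $1, the probability is 0.5181.

0.5181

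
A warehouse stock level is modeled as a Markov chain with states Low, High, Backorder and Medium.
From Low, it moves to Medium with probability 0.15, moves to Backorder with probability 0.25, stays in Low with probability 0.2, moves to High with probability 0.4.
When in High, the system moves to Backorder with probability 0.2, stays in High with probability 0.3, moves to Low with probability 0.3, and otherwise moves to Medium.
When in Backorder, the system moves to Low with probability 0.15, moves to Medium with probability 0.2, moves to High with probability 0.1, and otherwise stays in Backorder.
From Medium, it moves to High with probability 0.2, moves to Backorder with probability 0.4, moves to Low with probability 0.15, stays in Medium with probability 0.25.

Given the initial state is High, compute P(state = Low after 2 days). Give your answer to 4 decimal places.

Propagate the distribution vector 2 days from High.
After 0 days: (0.0000, 1.0000, 0.0000, 0.0000)
After 1 day: (0.3000, 0.3000, 0.2000, 0.2000)
After 2 days: (0.2100, 0.2700, 0.3250, 0.1950)
P(in Low after 2 days) = 0.2100

0.2100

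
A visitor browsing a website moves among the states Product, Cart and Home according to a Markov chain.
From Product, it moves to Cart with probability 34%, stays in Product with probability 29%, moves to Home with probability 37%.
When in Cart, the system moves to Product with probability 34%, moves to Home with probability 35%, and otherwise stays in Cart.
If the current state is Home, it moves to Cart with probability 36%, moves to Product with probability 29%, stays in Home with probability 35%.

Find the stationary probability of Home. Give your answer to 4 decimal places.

Let the stationary distribution be π with π = πP and π_1 + π_2 + π_3 = 1.
π_1 = 0.29·π_1 + 0.34·π_2 + 0.29·π_3
π_2 = 0.34·π_1 + 0.31·π_2 + 0.36·π_3
Solving with the normalization constraint gives π = (0.3069, 0.3370, 0.3561).
So the stationary probability of Home is 0.3561.

0.3561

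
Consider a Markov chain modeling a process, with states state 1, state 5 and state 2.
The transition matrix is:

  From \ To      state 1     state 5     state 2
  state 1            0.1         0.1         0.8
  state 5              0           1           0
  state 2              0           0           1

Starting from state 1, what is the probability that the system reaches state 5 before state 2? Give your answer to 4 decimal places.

0.1111

Let h(s) be the probability of absorption at state 5 starting from transient state s. Then h(state 5) = 1 and h(state 2) = 0. By first-step analysis:
h(state 1) = 0.1·h(state 1) + 0.1·1 + 0.8·0
Solving: h(state 1) = 0.1111.
Starting from state 1, the probability is 0.1111.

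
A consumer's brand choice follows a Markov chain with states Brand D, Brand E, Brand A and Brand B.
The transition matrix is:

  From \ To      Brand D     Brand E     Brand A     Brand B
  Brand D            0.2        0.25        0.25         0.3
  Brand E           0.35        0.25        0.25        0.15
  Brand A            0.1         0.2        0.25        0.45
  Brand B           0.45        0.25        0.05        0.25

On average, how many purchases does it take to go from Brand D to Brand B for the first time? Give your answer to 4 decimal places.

3.3126

Let t(s) be the expected number of purchases to first reach Brand B from state s, with t(Brand B) = 0. Conditioning on the first purchase:
t(Brand D) = 1 + 0.2·t(Brand D) + 0.25·t(Brand E) + 0.25·t(Brand A)
t(Brand E) = 1 + 0.35·t(Brand D) + 0.25·t(Brand E) + 0.25·t(Brand A)
t(Brand A) = 1 + 0.1·t(Brand D) + 0.2·t(Brand E) + 0.25·t(Brand A)
Solving: t(Brand D) = 3.3126, t(Brand E) = 3.8095, t(Brand A) = 2.7909.
Expected purchases from Brand D to Brand B: 3.3126.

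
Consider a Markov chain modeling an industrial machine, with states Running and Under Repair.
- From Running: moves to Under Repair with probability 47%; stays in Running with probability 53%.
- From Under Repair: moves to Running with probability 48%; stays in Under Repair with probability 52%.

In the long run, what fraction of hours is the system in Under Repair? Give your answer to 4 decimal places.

0.4947

Let the stationary distribution be π with π = πP and π_1 + π_2 = 1.
π_1 = 0.53·π_1 + 0.48·π_2
Solving with the normalization constraint gives π = (0.5053, 0.4947).
So the stationary probability of Under Repair is 0.4947.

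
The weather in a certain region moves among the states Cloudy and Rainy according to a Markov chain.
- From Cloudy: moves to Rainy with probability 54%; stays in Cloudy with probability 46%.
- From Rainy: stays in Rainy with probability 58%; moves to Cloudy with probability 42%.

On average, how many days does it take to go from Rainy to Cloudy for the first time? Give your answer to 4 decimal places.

2.3810

Let t(s) be the expected number of days to first reach Cloudy from state s, with t(Cloudy) = 0. Conditioning on the first day:
t(Rainy) = 1 + 0.58·t(Rainy)
Solving: t(Rainy) = 2.3810.
Expected days from Rainy to Cloudy: 2.3810.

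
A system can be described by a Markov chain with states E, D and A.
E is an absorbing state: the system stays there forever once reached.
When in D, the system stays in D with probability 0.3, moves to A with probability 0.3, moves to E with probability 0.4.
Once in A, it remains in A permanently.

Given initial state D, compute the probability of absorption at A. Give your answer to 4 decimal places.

Let h(s) be the probability of absorption at A starting from transient state s. Then h(A) = 1 and h(E) = 0. By first-step analysis:
h(D) = 0.4·0 + 0.3·h(D) + 0.3·1
Solving: h(D) = 0.4286.
Starting from D, the probability is 0.4286.

0.4286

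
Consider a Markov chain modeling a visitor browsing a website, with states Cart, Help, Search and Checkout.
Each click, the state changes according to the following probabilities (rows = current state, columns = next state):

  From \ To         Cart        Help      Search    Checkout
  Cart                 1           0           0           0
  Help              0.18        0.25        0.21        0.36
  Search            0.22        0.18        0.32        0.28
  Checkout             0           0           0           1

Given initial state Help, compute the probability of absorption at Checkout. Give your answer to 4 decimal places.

Let h(s) be the probability of absorption at Checkout starting from transient state s. Then h(Checkout) = 1 and h(Cart) = 0. By first-step analysis:
h(Help) = 0.18·0 + 0.25·h(Help) + 0.21·h(Search) + 0.36·1
h(Search) = 0.22·0 + 0.18·h(Help) + 0.32·h(Search) + 0.28·1
Solving: h(Help) = 0.6429, h(Search) = 0.5820.
Starting from Help, the probability is 0.6429.

0.6429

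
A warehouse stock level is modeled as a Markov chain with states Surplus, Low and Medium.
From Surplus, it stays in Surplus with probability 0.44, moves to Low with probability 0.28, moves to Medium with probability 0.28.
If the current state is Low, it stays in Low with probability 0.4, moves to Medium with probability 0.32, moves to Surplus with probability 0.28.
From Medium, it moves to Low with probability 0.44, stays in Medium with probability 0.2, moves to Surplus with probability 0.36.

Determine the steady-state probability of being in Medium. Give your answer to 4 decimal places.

Let the stationary distribution be π with π = πP and π_1 + π_2 + π_3 = 1.
π_1 = 0.44·π_1 + 0.28·π_2 + 0.36·π_3
π_2 = 0.28·π_1 + 0.4·π_2 + 0.44·π_3
Solving with the normalization constraint gives π = (0.3593, 0.3678, 0.2729).
So the stationary probability of Medium is 0.2729.

0.2729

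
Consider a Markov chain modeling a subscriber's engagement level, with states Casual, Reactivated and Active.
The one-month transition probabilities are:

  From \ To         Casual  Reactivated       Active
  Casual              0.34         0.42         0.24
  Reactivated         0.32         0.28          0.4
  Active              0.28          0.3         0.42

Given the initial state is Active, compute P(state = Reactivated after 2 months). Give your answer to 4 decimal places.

0.3276

Sum over the intermediate state after 1 month:
P = P(Active→Casual)·P(Casual→Reactivated) + P(Active→Reactivated)·P(Reactivated→Reactivated) + P(Active→Active)·P(Active→Reactivated)
  = 0.28×0.42 + 0.3×0.28 + 0.42×0.3
  = 0.1176 + 0.0840 + 0.1260 = 0.3276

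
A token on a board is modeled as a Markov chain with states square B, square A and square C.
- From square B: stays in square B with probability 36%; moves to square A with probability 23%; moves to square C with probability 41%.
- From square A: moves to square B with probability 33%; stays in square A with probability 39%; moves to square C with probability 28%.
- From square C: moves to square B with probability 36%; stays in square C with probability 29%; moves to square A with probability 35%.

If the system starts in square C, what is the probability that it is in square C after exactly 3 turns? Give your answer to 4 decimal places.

0.3287

Propagate the distribution vector 3 turns from square C.
After 0 turns: (0.0000, 0.0000, 1.0000)
After 1 turn: (0.3600, 0.3500, 0.2900)
After 2 turns: (0.3495, 0.3208, 0.3297)
After 3 turns: (0.3504, 0.3209, 0.3287)
P(in square C after 3 turns) = 0.3287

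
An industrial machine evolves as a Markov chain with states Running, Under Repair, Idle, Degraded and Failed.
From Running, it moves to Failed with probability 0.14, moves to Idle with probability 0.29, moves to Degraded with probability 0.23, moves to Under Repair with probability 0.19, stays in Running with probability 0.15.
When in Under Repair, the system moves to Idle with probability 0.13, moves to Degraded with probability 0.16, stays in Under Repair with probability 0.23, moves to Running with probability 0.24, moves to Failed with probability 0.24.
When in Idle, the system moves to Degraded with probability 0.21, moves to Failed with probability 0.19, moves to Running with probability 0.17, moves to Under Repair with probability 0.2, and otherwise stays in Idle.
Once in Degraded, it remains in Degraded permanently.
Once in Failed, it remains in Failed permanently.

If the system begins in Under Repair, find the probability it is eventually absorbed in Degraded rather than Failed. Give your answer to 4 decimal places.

0.4665

Let h(s) be the probability of absorption at Degraded starting from transient state s. Then h(Degraded) = 1 and h(Failed) = 0. By first-step analysis:
h(Running) = 0.15·h(Running) + 0.19·h(Under Repair) + 0.29·h(Idle) + 0.23·1 + 0.14·0
h(Under Repair) = 0.24·h(Running) + 0.23·h(Under Repair) + 0.13·h(Idle) + 0.16·1 + 0.24·0
h(Idle) = 0.17·h(Running) + 0.2·h(Under Repair) + 0.23·h(Idle) + 0.21·1 + 0.19·0
Solving: h(Running) = 0.5507, h(Under Repair) = 0.4665, h(Idle) = 0.5155.
Starting from Under Repair, the probability is 0.4665.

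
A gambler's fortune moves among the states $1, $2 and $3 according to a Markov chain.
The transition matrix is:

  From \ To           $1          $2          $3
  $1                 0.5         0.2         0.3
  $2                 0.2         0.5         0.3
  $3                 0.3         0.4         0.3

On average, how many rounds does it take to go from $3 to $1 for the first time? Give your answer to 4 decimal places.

3.9130

Let t(s) be the expected number of rounds to first reach $1 from state s, with t($1) = 0. Conditioning on the first round:
t($2) = 1 + 0.5·t($2) + 0.3·t($3)
t($3) = 1 + 0.4·t($2) + 0.3·t($3)
Solving: t($2) = 4.3478, t($3) = 3.9130.
Expected rounds from $3 to $1: 3.9130.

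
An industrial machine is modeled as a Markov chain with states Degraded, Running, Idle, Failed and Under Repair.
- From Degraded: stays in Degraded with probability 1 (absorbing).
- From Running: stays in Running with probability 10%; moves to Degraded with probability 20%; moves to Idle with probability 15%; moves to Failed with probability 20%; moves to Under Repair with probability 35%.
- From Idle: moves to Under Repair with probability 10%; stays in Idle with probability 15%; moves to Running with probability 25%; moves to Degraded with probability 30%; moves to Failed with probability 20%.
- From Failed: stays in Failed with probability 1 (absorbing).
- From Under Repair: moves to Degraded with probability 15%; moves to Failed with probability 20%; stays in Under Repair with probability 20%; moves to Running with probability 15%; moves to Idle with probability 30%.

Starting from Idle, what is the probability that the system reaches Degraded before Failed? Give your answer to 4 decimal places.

0.5601

Let h(s) be the probability of absorption at Degraded starting from transient state s. Then h(Degraded) = 1 and h(Failed) = 0. By first-step analysis:
h(Running) = 0.2·1 + 0.1·h(Running) + 0.15·h(Idle) + 0.2·0 + 0.35·h(Under Repair)
h(Idle) = 0.3·1 + 0.25·h(Running) + 0.15·h(Idle) + 0.2·0 + 0.1·h(Under Repair)
h(Under Repair) = 0.15·1 + 0.15·h(Running) + 0.3·h(Idle) + 0.2·0 + 0.2·h(Under Repair)
Solving: h(Running) = 0.5071, h(Idle) = 0.5601, h(Under Repair) = 0.4926.
Starting from Idle, the probability is 0.5601.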